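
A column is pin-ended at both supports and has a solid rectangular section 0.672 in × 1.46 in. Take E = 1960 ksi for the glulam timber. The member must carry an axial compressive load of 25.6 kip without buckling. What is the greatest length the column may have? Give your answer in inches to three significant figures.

Buckling occurs about the weak axis: I_min = h·b³/12 with b = 0.672 in (the shorter side).
I_min = 1.46×0.672³/12 = 3.692×10^-2 in⁴
At the buckling limit P_cr = P = 2.560×10^4 lb
From P_cr = π²EI/(K·L)²:  L = (1/K)·√(π²EI/P_cr) = (1/1)·√(π²×1.96×10^6×3.692×10^-2/2.560×10^4)
L = 5.28 in

L_max ≈ 5.28 in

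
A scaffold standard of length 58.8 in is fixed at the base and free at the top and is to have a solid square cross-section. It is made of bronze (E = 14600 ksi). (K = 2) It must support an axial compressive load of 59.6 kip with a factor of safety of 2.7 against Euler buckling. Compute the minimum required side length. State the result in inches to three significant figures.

Required P_cr = n·P = 2.7 × 59.6 = 160.9 kip
L_e = K·L = 2 × 58.8 = 117.6 in
Required I = P_cr·L_e²/(π²E) = 1.609×10^5 × 117.6² / (π² × 1.46×10^7) = 15.44 in⁴
Solid square: I = a⁴/12  ⇒  a = (12I)^(1/4) = (12×15.44)^(1/4) = 3.69 in

a ≈ 3.69 in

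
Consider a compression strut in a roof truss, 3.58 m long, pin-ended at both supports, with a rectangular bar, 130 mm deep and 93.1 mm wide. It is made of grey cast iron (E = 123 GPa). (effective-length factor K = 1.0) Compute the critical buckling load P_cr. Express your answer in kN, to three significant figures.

Buckling occurs about the weak axis: I_min = h·b³/12 with b = 93.1 mm (the shorter side).
I_min = 130×93.1³/12 = 8.742×10^6 mm⁴
I = 8.742×10^6 mm⁴ = 8.742×10^-6 m⁴
Effective length L_e = K·L = 1 × 3.58 = 3.580 m
P_cr = π²EI / L_e² = π² × 123×10⁹ × 8.742×10^-6 / 3.580² = 8.280×10^5 N

P_cr ≈ 828 kN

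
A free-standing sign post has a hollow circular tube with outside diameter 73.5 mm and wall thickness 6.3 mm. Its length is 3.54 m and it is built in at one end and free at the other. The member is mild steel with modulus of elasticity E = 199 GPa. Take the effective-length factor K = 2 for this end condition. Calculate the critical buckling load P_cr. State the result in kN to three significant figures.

Inner diameter d_i = 73.5 − 2×6.3 = 60.90 mm
I = π(d_o⁴ − d_i⁴)/64 = π(73.5⁴ − 60.90⁴)/64 = 7.574×10^5 mm⁴
I = 7.574×10^5 mm⁴ = 7.574×10^-7 m⁴
Effective length L_e = K·L = 2 × 3.54 = 7.080 m
P_cr = π²EI / L_e² = π² × 199×10⁹ × 7.574×10^-7 / 7.080² = 2.968×10^4 N

P_cr ≈ 29.7 kN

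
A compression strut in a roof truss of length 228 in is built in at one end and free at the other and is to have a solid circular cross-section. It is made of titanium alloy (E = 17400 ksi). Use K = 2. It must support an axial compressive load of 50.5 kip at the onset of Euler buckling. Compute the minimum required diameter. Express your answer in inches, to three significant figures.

d ≈ 5.94 in

L_e = K·L = 2 × 228 = 456.0 in
Required I = P_cr·L_e²/(π²E) = 5.050×10^4 × 456.0² / (π² × 1.74×10^7) = 61.15 in⁴
Solid circle: I = πd⁴/64  ⇒  d = (64I/π)^(1/4) = (64×61.15/π)^(1/4) = 5.94 in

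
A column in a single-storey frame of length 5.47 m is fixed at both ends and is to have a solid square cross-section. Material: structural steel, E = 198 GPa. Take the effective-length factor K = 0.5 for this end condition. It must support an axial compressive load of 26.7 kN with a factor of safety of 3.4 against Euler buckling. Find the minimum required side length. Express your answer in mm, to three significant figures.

a ≈ 45.2 mm

Required P_cr = n·P = 3.4 × 26.7 = 90.78 kN
L_e = K·L = 0.5 × 5.47 = 2.735 m
Required I = P_cr·L_e²/(π²E) = 9.078×10^4 × 2.735² / (π² × 1.98×10^11) = 3.475×10^-7 m⁴
I_req = 3.475×10^5 mm⁴
Solid square: I = a⁴/12  ⇒  a = (12I)^(1/4) = (12×3.475×10^5)^(1/4) = 45.2 mm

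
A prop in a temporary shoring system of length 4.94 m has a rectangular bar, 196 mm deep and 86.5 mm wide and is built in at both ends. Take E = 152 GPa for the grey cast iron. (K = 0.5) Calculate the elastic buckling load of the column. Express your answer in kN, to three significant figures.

Buckling occurs about the weak axis: I_min = h·b³/12 with b = 86.5 mm (the shorter side).
I_min = 196×86.5³/12 = 1.057×10^7 mm⁴
I = 1.057×10^7 mm⁴ = 1.057×10^-5 m⁴
Effective length L_e = K·L = 0.5 × 4.94 = 2.470 m
P_cr = π²EI / L_e² = π² × 152×10⁹ × 1.057×10^-5 / 2.470² = 2.599×10^6 N

P_cr ≈ 2600 kN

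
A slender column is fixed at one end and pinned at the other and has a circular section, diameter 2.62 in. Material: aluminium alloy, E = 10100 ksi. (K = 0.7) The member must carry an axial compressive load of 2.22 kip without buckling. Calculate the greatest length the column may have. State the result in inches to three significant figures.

L_max ≈ 460 in

I = πd⁴/64 = π×2.62⁴/64 = 2.313 in⁴
At the buckling limit P_cr = P = 2.220×10^3 lb
From P_cr = π²EI/(K·L)²:  L = (1/K)·√(π²EI/P_cr) = (1/0.7)·√(π²×1.01×10^7×2.313/2.220×10^3)
L = 460 in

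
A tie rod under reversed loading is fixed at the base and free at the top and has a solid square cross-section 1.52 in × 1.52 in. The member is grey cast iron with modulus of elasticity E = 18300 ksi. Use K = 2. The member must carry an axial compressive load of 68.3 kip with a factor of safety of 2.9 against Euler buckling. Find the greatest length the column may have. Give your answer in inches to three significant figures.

I = a⁴/12 = 1.52⁴/12 = 0.4448 in⁴
Required critical load P_cr = n·P = 2.9 × 68.3 = 198.1 kip = 1.981×10^5 lb
From P_cr = π²EI/(K·L)²:  L = (1/K)·√(π²EI/P_cr) = (1/2)·√(π²×1.83×10^7×0.4448/1.981×10^5)
L = 10.1 in

L_max ≈ 10.1 in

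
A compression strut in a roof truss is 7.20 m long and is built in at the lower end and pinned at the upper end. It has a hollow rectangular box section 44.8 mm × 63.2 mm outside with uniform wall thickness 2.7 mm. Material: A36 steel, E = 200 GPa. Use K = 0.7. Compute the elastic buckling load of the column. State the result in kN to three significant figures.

P_cr ≈ 13.9 kN

Inner dimensions: h_i = 63.2 − 2×2.7 = 57.80 mm, b_i = 44.8 − 2×2.7 = 39.40 mm
Weak-axis I_min = (h_o·b_o³ − h_i·b_i³)/12 with b_o = 44.8, b_i = 39.40 mm (shorter outer/inner sides).
I_min = (63.2×44.8³ − 57.80×39.40³)/12 = 1.790×10^5 mm⁴
I = 1.790×10^5 mm⁴ = 1.790×10^-7 m⁴
Effective length L_e = K·L = 0.7 × 7.20 = 5.040 m
P_cr = π²EI / L_e² = π² × 200×10⁹ × 1.790×10^-7 / 5.040² = 1.391×10^4 N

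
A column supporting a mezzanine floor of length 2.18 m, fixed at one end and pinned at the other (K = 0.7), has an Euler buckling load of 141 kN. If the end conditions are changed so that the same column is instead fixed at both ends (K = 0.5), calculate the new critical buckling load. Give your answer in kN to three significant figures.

P_cr ∝ 1/K², so P_cr,new = P_cr,old × (K_old/K_new)² = 141 × (0.7/0.5)²
= 141 × 1.960 = 276 kN

P_cr ≈ 276 kN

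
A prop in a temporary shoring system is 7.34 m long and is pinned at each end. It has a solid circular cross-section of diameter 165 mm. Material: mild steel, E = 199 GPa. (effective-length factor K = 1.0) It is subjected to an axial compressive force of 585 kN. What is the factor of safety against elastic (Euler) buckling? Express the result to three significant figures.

n ≈ 2.27

I = πd⁴/64 = π×165⁴/64 = 3.638×10^7 mm⁴
I = 3.638×10^7 mm⁴ = 3.638×10^-5 m⁴
Effective length L_e = K·L = 1 × 7.34 = 7.340 m
P_cr = π²EI / L_e² = π² × 199×10⁹ × 3.638×10^-5 / 7.340² = 1.326×10^6 N
Factor of safety n = P_cr / P = 1326.4 / 585 = 2.27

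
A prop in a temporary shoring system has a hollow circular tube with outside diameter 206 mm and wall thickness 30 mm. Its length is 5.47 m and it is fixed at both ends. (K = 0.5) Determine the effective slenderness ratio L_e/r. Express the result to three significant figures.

λ ≈ 43.3

Inner diameter d_i = 206 − 2×30 = 146.0 mm
I = π(d_o⁴ − d_i⁴)/64 = π(206⁴ − 146.0⁴)/64 = 6.609×10^7 mm⁴
A = 1.659×10^4 mm²;  r_min = √(I/A) = √(6.609×10^7/1.659×10^4) = 63.12 mm
L_e = K·L = 0.5 × 5.47 m = 2.735 m = 2735.0 mm
λ = L_e / r_min = 2735.0 / 63.12 = 43.3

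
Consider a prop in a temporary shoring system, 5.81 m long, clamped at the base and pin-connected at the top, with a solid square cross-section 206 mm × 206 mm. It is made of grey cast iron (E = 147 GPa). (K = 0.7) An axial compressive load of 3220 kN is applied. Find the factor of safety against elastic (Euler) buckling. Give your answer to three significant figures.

n ≈ 4.09

I = a⁴/12 = 206⁴/12 = 1.501×10^8 mm⁴
I = 1.501×10^8 mm⁴ = 1.501×10^-4 m⁴
Effective length L_e = K·L = 0.7 × 5.81 = 4.067 m
P_cr = π²EI / L_e² = π² × 147×10⁹ × 1.501×10^-4 / 4.067² = 1.316×10^7 N
Factor of safety n = P_cr / P = 13163 / 3220 = 4.09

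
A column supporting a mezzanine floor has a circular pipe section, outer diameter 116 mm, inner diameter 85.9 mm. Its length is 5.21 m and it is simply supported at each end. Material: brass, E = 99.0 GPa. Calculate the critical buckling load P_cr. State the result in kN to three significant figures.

P_cr ≈ 224 kN

d_o = 116 mm, d_i = 85.9 mm
I = π(d_o⁴ − d_i⁴)/64 = π(116⁴ − 85.90⁴)/64 = 6.215×10^6 mm⁴
I = 6.215×10^6 mm⁴ = 6.215×10^-6 m⁴
Effective length L_e = K·L = 1 × 5.21 = 5.210 m
P_cr = π²EI / L_e² = π² × 99.0×10⁹ × 6.215×10^-6 / 5.210² = 2.237×10^5 N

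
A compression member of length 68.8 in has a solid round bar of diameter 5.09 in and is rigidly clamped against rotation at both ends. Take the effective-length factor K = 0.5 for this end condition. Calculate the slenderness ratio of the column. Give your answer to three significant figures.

λ ≈ 27.0

For a solid circle r = d/4 = 5.09/4 = 1.272 in
L_e = K·L = 0.5 × 68.8 = 34.40 in
λ = L_e / r_min = 34.400 / 1.272 = 27.0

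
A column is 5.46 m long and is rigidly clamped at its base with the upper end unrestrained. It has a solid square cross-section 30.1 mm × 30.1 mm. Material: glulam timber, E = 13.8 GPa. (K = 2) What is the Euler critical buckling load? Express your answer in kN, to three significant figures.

I = a⁴/12 = 30.1⁴/12 = 6.840×10^4 mm⁴
I = 6.840×10^4 mm⁴ = 6.840×10^-8 m⁴
Effective length L_e = K·L = 2 × 5.46 = 10.92 m
P_cr = π²EI / L_e² = π² × 13.8×10⁹ × 6.840×10^-8 / 10.92² = 78.13 N

P_cr ≈ 0.0781 kN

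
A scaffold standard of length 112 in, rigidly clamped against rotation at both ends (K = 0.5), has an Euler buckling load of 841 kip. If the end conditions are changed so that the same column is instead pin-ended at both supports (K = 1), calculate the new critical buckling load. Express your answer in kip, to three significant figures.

P_cr ≈ 210 kip

P_cr ∝ 1/K², so P_cr,new = P_cr,old × (K_old/K_new)² = 841 × (0.5/1)²
= 841 × 0.2500 = 210 kip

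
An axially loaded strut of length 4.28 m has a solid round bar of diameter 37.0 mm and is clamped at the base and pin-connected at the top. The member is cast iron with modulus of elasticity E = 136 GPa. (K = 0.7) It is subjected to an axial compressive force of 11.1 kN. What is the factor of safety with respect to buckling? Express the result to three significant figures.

I = πd⁴/64 = π×37.0⁴/64 = 9.200×10^4 mm⁴
I = 9.200×10^4 mm⁴ = 9.200×10^-8 m⁴
Effective length L_e = K·L = 0.7 × 4.28 = 2.996 m
P_cr = π²EI / L_e² = π² × 136×10⁹ × 9.200×10^-8 / 2.996² = 1.376×10^4 N
Factor of safety n = P_cr / P = 13.757 / 11.1 = 1.24

n ≈ 1.24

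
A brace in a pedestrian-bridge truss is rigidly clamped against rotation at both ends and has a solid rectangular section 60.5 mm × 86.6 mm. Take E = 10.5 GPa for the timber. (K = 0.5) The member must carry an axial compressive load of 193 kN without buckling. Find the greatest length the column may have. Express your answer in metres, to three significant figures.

Buckling occurs about the weak axis: I_min = h·b³/12 with b = 60.5 mm (the shorter side).
I_min = 86.6×60.5³/12 = 1.598×10^6 mm⁴
I = 1.598×10^-6 m⁴
At the buckling limit P_cr = P = 1.930×10^5 N
From P_cr = π²EI/(K·L)²:  L = (1/K)·√(π²EI/P_cr) = (1/0.5)·√(π²×1.05×10^10×1.598×10^-6/1.930×10^5)
L = 1.85 m

L_max ≈ 1.85 m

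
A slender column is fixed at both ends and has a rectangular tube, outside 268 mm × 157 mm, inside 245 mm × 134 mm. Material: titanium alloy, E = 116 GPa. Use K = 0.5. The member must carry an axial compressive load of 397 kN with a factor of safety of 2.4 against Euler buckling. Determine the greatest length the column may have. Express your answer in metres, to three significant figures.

Weak-axis I_min = (h_o·b_o³ − h_i·b_i³)/12 with b_o = 157, b_i = 134.0 mm (shorter outer/inner sides).
I_min = (268×157³ − 245.0×134.0³)/12 = 3.730×10^7 mm⁴
I = 3.730×10^-5 m⁴
Required critical load P_cr = n·P = 2.4 × 397 = 952.8 kN = 9.528×10^5 N
From P_cr = π²EI/(K·L)²:  L = (1/K)·√(π²EI/P_cr) = (1/0.5)·√(π²×1.16×10^11×3.730×10^-5/9.528×10^5)
L = 13.4 m

L_max ≈ 13.4 m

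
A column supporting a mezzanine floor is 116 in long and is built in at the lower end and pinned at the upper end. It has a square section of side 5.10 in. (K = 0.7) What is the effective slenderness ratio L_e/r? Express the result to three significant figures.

I = a⁴/12 = 5.10⁴/12 = 56.38 in⁴
A = 26.01 in²;  r_min = √(I/A) = √(56.38/26.01) = 1.472 in
L_e = K·L = 0.7 × 116 = 81.20 in
λ = L_e / r_min = 81.200 / 1.472 = 55.2

λ ≈ 55.2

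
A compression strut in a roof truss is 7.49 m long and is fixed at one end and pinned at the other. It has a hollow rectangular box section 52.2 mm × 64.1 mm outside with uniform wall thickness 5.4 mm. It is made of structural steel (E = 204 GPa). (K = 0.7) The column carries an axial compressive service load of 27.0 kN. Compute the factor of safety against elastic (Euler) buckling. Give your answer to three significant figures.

n ≈ 1.21

Inner dimensions: h_i = 64.1 − 2×5.4 = 53.30 mm, b_i = 52.2 − 2×5.4 = 41.40 mm
Weak-axis I_min = (h_o·b_o³ − h_i·b_i³)/12 with b_o = 52.2, b_i = 41.40 mm (shorter outer/inner sides).
I_min = (64.1×52.2³ − 53.30×41.40³)/12 = 4.446×10^5 mm⁴
I = 4.446×10^5 mm⁴ = 4.446×10^-7 m⁴
Effective length L_e = K·L = 0.7 × 7.49 = 5.243 m
P_cr = π²EI / L_e² = π² × 204×10⁹ × 4.446×10^-7 / 5.243² = 3.256×10^4 N
Factor of safety n = P_cr / P = 32.565 / 27.0 = 1.21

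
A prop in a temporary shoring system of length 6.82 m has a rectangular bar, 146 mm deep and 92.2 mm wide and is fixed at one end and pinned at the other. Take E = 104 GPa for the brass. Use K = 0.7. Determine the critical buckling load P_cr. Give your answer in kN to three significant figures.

Buckling occurs about the weak axis: I_min = h·b³/12 with b = 92.2 mm (the shorter side).
I_min = 146×92.2³/12 = 9.536×10^6 mm⁴
I = 9.536×10^6 mm⁴ = 9.536×10^-6 m⁴
Effective length L_e = K·L = 0.7 × 6.82 = 4.774 m
P_cr = π²EI / L_e² = π² × 104×10⁹ × 9.536×10^-6 / 4.774² = 4.295×10^5 N

P_cr ≈ 429 kN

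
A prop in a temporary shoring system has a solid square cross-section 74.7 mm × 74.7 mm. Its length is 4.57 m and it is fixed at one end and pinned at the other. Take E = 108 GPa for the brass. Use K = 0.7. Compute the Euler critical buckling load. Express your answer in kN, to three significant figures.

P_cr ≈ 270 kN

I = a⁴/12 = 74.7⁴/12 = 2.595×10^6 mm⁴
I = 2.595×10^6 mm⁴ = 2.595×10^-6 m⁴
Effective length L_e = K·L = 0.7 × 4.57 = 3.199 m
P_cr = π²EI / L_e² = π² × 108×10⁹ × 2.595×10^-6 / 3.199² = 2.703×10^5 N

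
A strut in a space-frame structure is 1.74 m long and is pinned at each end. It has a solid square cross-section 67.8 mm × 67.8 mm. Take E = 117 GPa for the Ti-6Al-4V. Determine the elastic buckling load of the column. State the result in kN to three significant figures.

P_cr ≈ 672 kN

I = a⁴/12 = 67.8⁴/12 = 1.761×10^6 mm⁴
I = 1.761×10^6 mm⁴ = 1.761×10^-6 m⁴
Effective length L_e = K·L = 1 × 1.74 = 1.740 m
P_cr = π²EI / L_e² = π² × 117×10⁹ × 1.761×10^-6 / 1.740² = 6.716×10^5 N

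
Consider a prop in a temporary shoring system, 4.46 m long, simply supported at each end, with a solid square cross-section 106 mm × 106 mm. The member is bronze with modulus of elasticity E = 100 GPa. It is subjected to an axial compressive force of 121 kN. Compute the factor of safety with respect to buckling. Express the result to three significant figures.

I = a⁴/12 = 106⁴/12 = 1.052×10^7 mm⁴
I = 1.052×10^7 mm⁴ = 1.052×10^-5 m⁴
Effective length L_e = K·L = 1 × 4.46 = 4.460 m
P_cr = π²EI / L_e² = π² × 100×10⁹ × 1.052×10^-5 / 4.460² = 5.220×10^5 N
Factor of safety n = P_cr / P = 522.00 / 121 = 4.31

n ≈ 4.31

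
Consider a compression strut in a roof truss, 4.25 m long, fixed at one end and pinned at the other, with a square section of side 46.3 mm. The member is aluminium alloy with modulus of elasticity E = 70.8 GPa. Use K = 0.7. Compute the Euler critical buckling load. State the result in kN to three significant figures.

I = a⁴/12 = 46.3⁴/12 = 3.830×10^5 mm⁴
I = 3.830×10^5 mm⁴ = 3.830×10^-7 m⁴
Effective length L_e = K·L = 0.7 × 4.25 = 2.975 m
P_cr = π²EI / L_e² = π² × 70.8×10⁹ × 3.830×10^-7 / 2.975² = 3.023×10^4 N

P_cr ≈ 30.2 kN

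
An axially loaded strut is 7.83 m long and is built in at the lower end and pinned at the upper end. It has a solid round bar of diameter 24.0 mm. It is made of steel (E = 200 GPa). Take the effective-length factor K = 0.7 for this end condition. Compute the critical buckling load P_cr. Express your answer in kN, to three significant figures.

P_cr ≈ 1.07 kN

I = πd⁴/64 = π×24.0⁴/64 = 1.629×10^4 mm⁴
I = 1.629×10^4 mm⁴ = 1.629×10^-8 m⁴
Effective length L_e = K·L = 0.7 × 7.83 = 5.481 m
P_cr = π²EI / L_e² = π² × 200×10⁹ × 1.629×10^-8 / 5.481² = 1.070×10^3 N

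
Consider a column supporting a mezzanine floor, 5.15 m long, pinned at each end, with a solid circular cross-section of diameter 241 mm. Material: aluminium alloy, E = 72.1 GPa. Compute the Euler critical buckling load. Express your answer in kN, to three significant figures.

I = πd⁴/64 = π×241⁴/64 = 1.656×10^8 mm⁴
I = 1.656×10^8 mm⁴ = 1.656×10^-4 m⁴
Effective length L_e = K·L = 1 × 5.15 = 5.150 m
P_cr = π²EI / L_e² = π² × 72.1×10⁹ × 1.656×10^-4 / 5.150² = 4.443×10^6 N

P_cr ≈ 4440 kN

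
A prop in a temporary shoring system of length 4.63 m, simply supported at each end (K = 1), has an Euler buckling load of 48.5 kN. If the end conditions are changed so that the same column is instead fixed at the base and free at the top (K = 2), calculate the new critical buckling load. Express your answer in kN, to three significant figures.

P_cr ≈ 12.1 kN

P_cr ∝ 1/K², so P_cr,new = P_cr,old × (K_old/K_new)² = 48.5 × (1/2)²
= 48.5 × 0.2500 = 12.1 kN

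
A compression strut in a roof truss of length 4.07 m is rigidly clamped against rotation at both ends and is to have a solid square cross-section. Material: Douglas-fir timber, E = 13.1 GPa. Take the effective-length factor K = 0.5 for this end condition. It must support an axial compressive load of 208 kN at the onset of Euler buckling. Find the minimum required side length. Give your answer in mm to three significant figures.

a ≈ 94.6 mm

L_e = K·L = 0.5 × 4.07 = 2.035 m
Required I = P_cr·L_e²/(π²E) = 2.080×10^5 × 2.035² / (π² × 1.31×10^10) = 6.662×10^-6 m⁴
I_req = 6.662×10^6 mm⁴
Solid square: I = a⁴/12  ⇒  a = (12I)^(1/4) = (12×6.662×10^6)^(1/4) = 94.6 mm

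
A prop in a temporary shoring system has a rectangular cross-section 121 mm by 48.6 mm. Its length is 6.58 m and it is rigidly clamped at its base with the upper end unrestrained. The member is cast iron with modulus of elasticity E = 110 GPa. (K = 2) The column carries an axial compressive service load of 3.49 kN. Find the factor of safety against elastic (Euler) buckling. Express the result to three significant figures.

Buckling occurs about the weak axis: I_min = h·b³/12 with b = 48.6 mm (the shorter side).
I_min = 121×48.6³/12 = 1.157×10^6 mm⁴
I = 1.157×10^6 mm⁴ = 1.157×10^-6 m⁴
Effective length L_e = K·L = 2 × 6.58 = 13.16 m
P_cr = π²EI / L_e² = π² × 110×10⁹ × 1.157×10^-6 / 13.16² = 7.256×10^3 N
Factor of safety n = P_cr / P = 7.2559 / 3.49 = 2.08

n ≈ 2.08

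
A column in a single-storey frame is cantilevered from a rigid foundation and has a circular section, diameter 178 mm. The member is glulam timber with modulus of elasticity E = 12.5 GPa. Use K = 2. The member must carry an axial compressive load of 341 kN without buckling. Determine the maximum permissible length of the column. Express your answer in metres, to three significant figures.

I = πd⁴/64 = π×178⁴/64 = 4.928×10^7 mm⁴
I = 4.928×10^-5 m⁴
At the buckling limit P_cr = P = 3.410×10^5 N
From P_cr = π²EI/(K·L)²:  L = (1/K)·√(π²EI/P_cr) = (1/2)·√(π²×1.25×10^10×4.928×10^-5/3.410×10^5)
L = 2.11 m

L_max ≈ 2.11 m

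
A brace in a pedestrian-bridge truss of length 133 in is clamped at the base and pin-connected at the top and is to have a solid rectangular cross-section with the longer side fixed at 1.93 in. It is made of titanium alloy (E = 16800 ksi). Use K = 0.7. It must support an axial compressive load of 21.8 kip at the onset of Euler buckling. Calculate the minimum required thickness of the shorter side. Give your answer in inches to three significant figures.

b ≈ 1.92 in

L_e = K·L = 0.7 × 133 = 93.10 in
Required I = P_cr·L_e²/(π²E) = 2.180×10^4 × 93.10² / (π² × 1.68×10^7) = 1.140 in⁴
Rectangle, weak axis: I_min = h·b³/12 with h = 1.93 in fixed  ⇒  b = (12I/h)^(1/3) = 1.92 in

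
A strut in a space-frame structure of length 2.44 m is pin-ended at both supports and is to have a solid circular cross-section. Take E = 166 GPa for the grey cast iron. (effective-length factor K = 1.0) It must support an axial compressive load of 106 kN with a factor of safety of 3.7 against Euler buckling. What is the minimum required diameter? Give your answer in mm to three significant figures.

d ≈ 73.4 mm

Required P_cr = n·P = 3.7 × 106 = 392.2 kN
L_e = K·L = 1 × 2.44 = 2.440 m
Required I = P_cr·L_e²/(π²E) = 3.922×10^5 × 2.440² / (π² × 1.66×10^11) = 1.425×10^-6 m⁴
I_req = 1.425×10^6 mm⁴
Solid circle: I = πd⁴/64  ⇒  d = (64I/π)^(1/4) = (64×1.425×10^6/π)^(1/4) = 73.4 mm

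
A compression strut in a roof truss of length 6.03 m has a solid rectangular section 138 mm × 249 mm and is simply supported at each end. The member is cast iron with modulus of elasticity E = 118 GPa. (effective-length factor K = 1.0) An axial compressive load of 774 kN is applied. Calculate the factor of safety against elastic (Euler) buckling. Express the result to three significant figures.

Buckling occurs about the weak axis: I_min = h·b³/12 with b = 138 mm (the shorter side).
I_min = 249×138³/12 = 5.453×10^7 mm⁴
I = 5.453×10^7 mm⁴ = 5.453×10^-5 m⁴
Effective length L_e = K·L = 1 × 6.03 = 6.030 m
P_cr = π²EI / L_e² = π² × 118×10⁹ × 5.453×10^-5 / 6.030² = 1.747×10^6 N
Factor of safety n = P_cr / P = 1746.6 / 774 = 2.26

n ≈ 2.26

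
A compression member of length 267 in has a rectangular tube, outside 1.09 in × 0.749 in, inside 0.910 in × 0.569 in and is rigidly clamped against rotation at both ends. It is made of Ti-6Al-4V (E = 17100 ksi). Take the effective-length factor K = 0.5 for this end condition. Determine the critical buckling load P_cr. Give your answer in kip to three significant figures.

P_cr ≈ 0.229 kip

Weak-axis I_min = (h_o·b_o³ − h_i·b_i³)/12 with b_o = 0.749, b_i = 0.5690 in (shorter outer/inner sides).
I_min = (1.09×0.749³ − 0.9100×0.5690³)/12 = 2.420×10^-2 in⁴
Effective length L_e = K·L = 0.5 × 267 = 133.5 in
P_cr = π²EI / L_e² = π² × 17100×10³ × 2.420×10^-2 / 133.5² = 229.1 lb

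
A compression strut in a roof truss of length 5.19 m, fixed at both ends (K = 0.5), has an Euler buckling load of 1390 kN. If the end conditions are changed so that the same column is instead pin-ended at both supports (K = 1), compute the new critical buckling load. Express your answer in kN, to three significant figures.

P_cr ≈ 348 kN

P_cr ∝ 1/K², so P_cr,new = P_cr,old × (K_old/K_new)² = 1390 × (0.5/1)²
= 1390 × 0.2500 = 348 kN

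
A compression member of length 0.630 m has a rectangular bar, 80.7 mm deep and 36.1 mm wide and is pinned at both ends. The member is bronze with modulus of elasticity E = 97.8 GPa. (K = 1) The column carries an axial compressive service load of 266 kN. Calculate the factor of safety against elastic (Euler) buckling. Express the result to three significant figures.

n ≈ 2.89

Buckling occurs about the weak axis: I_min = h·b³/12 with b = 36.1 mm (the shorter side).
I_min = 80.7×36.1³/12 = 3.164×10^5 mm⁴
I = 3.164×10^5 mm⁴ = 3.164×10^-7 m⁴
Effective length L_e = K·L = 1 × 0.630 = 0.6300 m
P_cr = π²EI / L_e² = π² × 97.8×10⁹ × 3.164×10^-7 / 0.6300² = 7.694×10^5 N
Factor of safety n = P_cr / P = 769.43 / 266 = 2.89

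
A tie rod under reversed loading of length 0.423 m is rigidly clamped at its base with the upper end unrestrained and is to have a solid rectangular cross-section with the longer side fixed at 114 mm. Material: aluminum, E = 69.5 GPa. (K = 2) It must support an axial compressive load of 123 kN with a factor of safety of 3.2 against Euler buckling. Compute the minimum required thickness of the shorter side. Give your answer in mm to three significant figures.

b ≈ 35.1 mm

Required P_cr = n·P = 3.2 × 123 = 393.6 kN
L_e = K·L = 2 × 0.423 = 0.8460 m
Required I = P_cr·L_e²/(π²E) = 3.936×10^5 × 0.8460² / (π² × 6.95×10^10) = 4.107×10^-7 m⁴
I_req = 4.107×10^5 mm⁴
Rectangle, weak axis: I_min = h·b³/12 with h = 114 mm fixed  ⇒  b = (12I/h)^(1/3) = 35.1 mm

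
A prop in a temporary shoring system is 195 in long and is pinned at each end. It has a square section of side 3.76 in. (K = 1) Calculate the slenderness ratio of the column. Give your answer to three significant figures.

For a square r = a/√12 = 3.76/√12 = 1.085 in
L_e = K·L = 1 × 195 = 195.0 in
λ = L_e / r_min = 195.00 / 1.085 = 180

λ ≈ 180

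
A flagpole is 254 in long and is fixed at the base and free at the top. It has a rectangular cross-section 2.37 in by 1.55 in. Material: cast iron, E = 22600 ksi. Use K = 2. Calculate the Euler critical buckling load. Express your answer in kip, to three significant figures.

Buckling occurs about the weak axis: I_min = h·b³/12 with b = 1.55 in (the shorter side).
I_min = 2.37×1.55³/12 = 0.7355 in⁴
Effective length L_e = K·L = 2 × 254 = 508.0 in
P_cr = π²EI / L_e² = π² × 22600×10³ × 0.7355 / 508.0² = 635.7 lb

P_cr ≈ 0.636 kip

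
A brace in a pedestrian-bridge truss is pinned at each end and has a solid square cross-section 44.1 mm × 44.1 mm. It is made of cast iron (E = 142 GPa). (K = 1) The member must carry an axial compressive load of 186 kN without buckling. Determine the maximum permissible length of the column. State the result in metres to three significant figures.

L_max ≈ 1.54 m

I = a⁴/12 = 44.1⁴/12 = 3.152×10^5 mm⁴
I = 3.152×10^-7 m⁴
At the buckling limit P_cr = P = 1.860×10^5 N
From P_cr = π²EI/(K·L)²:  L = (1/K)·√(π²EI/P_cr) = (1/1)·√(π²×1.42×10^11×3.152×10^-7/1.860×10^5)
L = 1.54 m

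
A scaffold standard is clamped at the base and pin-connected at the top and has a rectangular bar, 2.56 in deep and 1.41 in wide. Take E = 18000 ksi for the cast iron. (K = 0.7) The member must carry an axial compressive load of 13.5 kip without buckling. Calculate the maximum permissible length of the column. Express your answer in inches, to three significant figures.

Buckling occurs about the weak axis: I_min = h·b³/12 with b = 1.41 in (the shorter side).
I_min = 2.56×1.41³/12 = 0.5980 in⁴
At the buckling limit P_cr = P = 1.350×10^4 lb
From P_cr = π²EI/(K·L)²:  L = (1/K)·√(π²EI/P_cr) = (1/0.7)·√(π²×1.80×10^7×0.5980/1.350×10^4)
L = 127 in

L_max ≈ 127 in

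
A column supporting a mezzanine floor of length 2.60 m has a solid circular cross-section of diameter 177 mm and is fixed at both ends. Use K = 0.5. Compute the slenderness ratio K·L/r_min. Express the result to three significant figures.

I = πd⁴/64 = π×177⁴/64 = 4.818×10^7 mm⁴
A = 2.461×10^4 mm²;  r_min = √(I/A) = √(4.818×10^7/2.461×10^4) = 44.25 mm
L_e = K·L = 0.5 × 2.60 m = 1.300 m = 1300.0 mm
λ = L_e / r_min = 1300.0 / 44.25 = 29.4

λ ≈ 29.4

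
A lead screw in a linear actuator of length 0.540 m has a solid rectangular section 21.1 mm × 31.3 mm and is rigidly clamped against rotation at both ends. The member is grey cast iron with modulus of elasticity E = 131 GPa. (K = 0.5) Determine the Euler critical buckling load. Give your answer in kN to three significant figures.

P_cr ≈ 435 kN

Buckling occurs about the weak axis: I_min = h·b³/12 with b = 21.1 mm (the shorter side).
I_min = 31.3×21.1³/12 = 2.450×10^4 mm⁴
I = 2.450×10^4 mm⁴ = 2.450×10^-8 m⁴
Effective length L_e = K·L = 0.5 × 0.540 = 0.2700 m
P_cr = π²EI / L_e² = π² × 131×10⁹ × 2.450×10^-8 / 0.2700² = 4.346×10^5 N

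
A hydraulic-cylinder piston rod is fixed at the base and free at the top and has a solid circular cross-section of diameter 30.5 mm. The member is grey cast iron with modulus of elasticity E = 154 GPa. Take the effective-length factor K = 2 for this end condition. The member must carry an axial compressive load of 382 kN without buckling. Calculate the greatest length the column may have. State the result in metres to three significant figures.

L_max ≈ 0.206 m

I = πd⁴/64 = π×30.5⁴/64 = 4.248×10^4 mm⁴
I = 4.248×10^-8 m⁴
At the buckling limit P_cr = P = 3.820×10^5 N
From P_cr = π²EI/(K·L)²:  L = (1/K)·√(π²EI/P_cr) = (1/2)·√(π²×1.54×10^11×4.248×10^-8/3.820×10^5)
L = 0.206 m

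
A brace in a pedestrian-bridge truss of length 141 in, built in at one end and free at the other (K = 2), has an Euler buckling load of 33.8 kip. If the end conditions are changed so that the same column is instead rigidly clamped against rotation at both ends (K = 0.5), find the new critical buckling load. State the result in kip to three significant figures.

P_cr ≈ 541 kip

P_cr ∝ 1/K², so P_cr,new = P_cr,old × (K_old/K_new)² = 33.8 × (2/0.5)²
= 33.8 × 16.00 = 541 kip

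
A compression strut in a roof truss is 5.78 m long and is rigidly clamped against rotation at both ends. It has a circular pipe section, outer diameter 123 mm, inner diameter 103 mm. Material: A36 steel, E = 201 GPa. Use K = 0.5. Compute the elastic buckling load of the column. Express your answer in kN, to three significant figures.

P_cr ≈ 1360 kN

d_o = 123 mm, d_i = 103 mm
I = π(d_o⁴ − d_i⁴)/64 = π(123⁴ − 103.0⁴)/64 = 5.711×10^6 mm⁴
I = 5.711×10^6 mm⁴ = 5.711×10^-6 m⁴
Effective length L_e = K·L = 0.5 × 5.78 = 2.890 m
P_cr = π²EI / L_e² = π² × 201×10⁹ × 5.711×10^-6 / 2.890² = 1.356×10^6 N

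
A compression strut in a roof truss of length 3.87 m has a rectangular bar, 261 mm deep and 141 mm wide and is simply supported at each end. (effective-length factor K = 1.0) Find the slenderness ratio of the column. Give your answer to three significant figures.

λ ≈ 95.1

For a rectangle r_min = b/√12 = 141/√12 = 40.70 mm
L_e = K·L = 1 × 3.87 m = 3.870 m = 3870.0 mm
λ = L_e / r_min = 3870.0 / 40.70 = 95.1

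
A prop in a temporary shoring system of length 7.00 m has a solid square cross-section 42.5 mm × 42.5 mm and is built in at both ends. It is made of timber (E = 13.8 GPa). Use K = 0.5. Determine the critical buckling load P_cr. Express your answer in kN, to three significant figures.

I = a⁴/12 = 42.5⁴/12 = 2.719×10^5 mm⁴
I = 2.719×10^5 mm⁴ = 2.719×10^-7 m⁴
Effective length L_e = K·L = 0.5 × 7.00 = 3.500 m
P_cr = π²EI / L_e² = π² × 13.8×10⁹ × 2.719×10^-7 / 3.500² = 3.023×10^3 N

P_cr ≈ 3.02 kN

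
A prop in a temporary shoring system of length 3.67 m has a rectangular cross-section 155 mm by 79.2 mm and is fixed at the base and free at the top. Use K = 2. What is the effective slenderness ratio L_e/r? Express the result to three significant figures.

λ ≈ 321

For a rectangle r_min = b/√12 = 79.2/√12 = 22.86 mm
L_e = K·L = 2 × 3.67 m = 7.340 m = 7340.0 mm
λ = L_e / r_min = 7340.0 / 22.86 = 321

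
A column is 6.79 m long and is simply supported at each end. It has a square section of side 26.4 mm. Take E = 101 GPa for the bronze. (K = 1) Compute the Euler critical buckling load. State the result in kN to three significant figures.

I = a⁴/12 = 26.4⁴/12 = 4.048×10^4 mm⁴
I = 4.048×10^4 mm⁴ = 4.048×10^-8 m⁴
Effective length L_e = K·L = 1 × 6.79 = 6.790 m
P_cr = π²EI / L_e² = π² × 101×10⁹ × 4.048×10^-8 / 6.790² = 875.2 N

P_cr ≈ 0.875 kN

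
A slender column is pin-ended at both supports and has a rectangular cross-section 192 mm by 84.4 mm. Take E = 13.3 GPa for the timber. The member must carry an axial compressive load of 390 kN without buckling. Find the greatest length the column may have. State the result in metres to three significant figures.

L_max ≈ 1.80 m

Buckling occurs about the weak axis: I_min = h·b³/12 with b = 84.4 mm (the shorter side).
I_min = 192×84.4³/12 = 9.619×10^6 mm⁴
I = 9.619×10^-6 m⁴
At the buckling limit P_cr = P = 3.900×10^5 N
From P_cr = π²EI/(K·L)²:  L = (1/K)·√(π²EI/P_cr) = (1/1)·√(π²×1.33×10^10×9.619×10^-6/3.900×10^5)
L = 1.80 m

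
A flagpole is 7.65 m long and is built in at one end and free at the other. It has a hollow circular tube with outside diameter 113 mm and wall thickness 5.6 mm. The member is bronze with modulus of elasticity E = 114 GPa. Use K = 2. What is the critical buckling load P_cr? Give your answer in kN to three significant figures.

Inner diameter d_i = 113 − 2×5.6 = 101.8 mm
I = π(d_o⁴ − d_i⁴)/64 = π(113⁴ − 101.8⁴)/64 = 2.732×10^6 mm⁴
I = 2.732×10^6 mm⁴ = 2.732×10^-6 m⁴
Effective length L_e = K·L = 2 × 7.65 = 15.30 m
P_cr = π²EI / L_e² = π² × 114×10⁹ × 2.732×10^-6 / 15.30² = 1.313×10^4 N

P_cr ≈ 13.1 kN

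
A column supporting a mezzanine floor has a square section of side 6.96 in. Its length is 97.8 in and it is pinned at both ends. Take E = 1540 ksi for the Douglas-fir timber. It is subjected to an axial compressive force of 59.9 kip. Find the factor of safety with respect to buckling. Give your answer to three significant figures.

I = a⁴/12 = 6.96⁴/12 = 195.5 in⁴
Effective length L_e = K·L = 1 × 97.8 = 97.80 in
P_cr = π²EI / L_e² = π² × 1540×10³ × 195.5 / 97.80² = 3.107×10^5 lb
Factor of safety n = P_cr / P = 310.74 / 59.9 = 5.19

n ≈ 5.19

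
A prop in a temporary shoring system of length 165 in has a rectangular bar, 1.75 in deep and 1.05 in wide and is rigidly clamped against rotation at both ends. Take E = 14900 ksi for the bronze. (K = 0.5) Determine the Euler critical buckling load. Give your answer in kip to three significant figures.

Buckling occurs about the weak axis: I_min = h·b³/12 with b = 1.05 in (the shorter side).
I_min = 1.75×1.05³/12 = 0.1688 in⁴
Effective length L_e = K·L = 0.5 × 165 = 82.50 in
P_cr = π²EI / L_e² = π² × 14900×10³ × 0.1688 / 82.50² = 3.648×10^3 lb

P_cr ≈ 3.65 kip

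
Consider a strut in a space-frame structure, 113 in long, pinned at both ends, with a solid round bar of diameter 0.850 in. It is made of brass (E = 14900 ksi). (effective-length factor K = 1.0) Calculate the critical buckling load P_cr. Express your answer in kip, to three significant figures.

P_cr ≈ 0.295 kip

I = πd⁴/64 = π×0.850⁴/64 = 2.562×10^-2 in⁴
Effective length L_e = K·L = 1 × 113 = 113.0 in
P_cr = π²EI / L_e² = π² × 14900×10³ × 2.562×10^-2 / 113.0² = 295.1 lb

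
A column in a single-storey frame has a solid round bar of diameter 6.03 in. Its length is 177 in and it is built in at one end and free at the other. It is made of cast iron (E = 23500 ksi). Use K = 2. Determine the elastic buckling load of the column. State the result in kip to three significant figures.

I = πd⁴/64 = π×6.03⁴/64 = 64.90 in⁴
Effective length L_e = K·L = 2 × 177 = 354.0 in
P_cr = π²EI / L_e² = π² × 23500×10³ × 64.90 / 354.0² = 1.201×10^5 lb

P_cr ≈ 120 kip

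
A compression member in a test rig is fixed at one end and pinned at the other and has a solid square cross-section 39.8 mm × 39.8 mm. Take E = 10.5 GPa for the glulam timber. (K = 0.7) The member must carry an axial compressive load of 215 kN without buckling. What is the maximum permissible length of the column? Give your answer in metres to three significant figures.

I = a⁴/12 = 39.8⁴/12 = 2.091×10^5 mm⁴
I = 2.091×10^-7 m⁴
At the buckling limit P_cr = P = 2.150×10^5 N
From P_cr = π²EI/(K·L)²:  L = (1/K)·√(π²EI/P_cr) = (1/0.7)·√(π²×1.05×10^10×2.091×10^-7/2.150×10^5)
L = 0.454 m

L_max ≈ 0.454 m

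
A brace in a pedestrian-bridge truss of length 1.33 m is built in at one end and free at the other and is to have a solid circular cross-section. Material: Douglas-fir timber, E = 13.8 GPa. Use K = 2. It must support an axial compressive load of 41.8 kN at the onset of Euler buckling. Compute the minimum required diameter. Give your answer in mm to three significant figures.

L_e = K·L = 2 × 1.33 = 2.660 m
Required I = P_cr·L_e²/(π²E) = 4.180×10^4 × 2.660² / (π² × 1.38×10^10) = 2.172×10^-6 m⁴
I_req = 2.172×10^6 mm⁴
Solid circle: I = πd⁴/64  ⇒  d = (64I/π)^(1/4) = (64×2.172×10^6/π)^(1/4) = 81.6 mm

d ≈ 81.6 mm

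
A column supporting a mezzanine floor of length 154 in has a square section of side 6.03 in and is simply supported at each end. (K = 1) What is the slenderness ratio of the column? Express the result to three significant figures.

I = a⁴/12 = 6.03⁴/12 = 110.2 in⁴
A = 36.36 in²;  r_min = √(I/A) = √(110.2/36.36) = 1.741 in
L_e = K·L = 1 × 154 = 154.0 in
λ = L_e / r_min = 154.00 / 1.741 = 88.5

λ ≈ 88.5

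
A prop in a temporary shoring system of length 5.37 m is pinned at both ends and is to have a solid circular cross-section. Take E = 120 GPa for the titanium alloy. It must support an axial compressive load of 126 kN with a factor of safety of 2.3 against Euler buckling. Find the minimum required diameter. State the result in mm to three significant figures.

Required P_cr = n·P = 2.3 × 126 = 289.8 kN
L_e = K·L = 1 × 5.37 = 5.370 m
Required I = P_cr·L_e²/(π²E) = 2.898×10^5 × 5.370² / (π² × 1.20×10^11) = 7.056×10^-6 m⁴
I_req = 7.056×10^6 mm⁴
Solid circle: I = πd⁴/64  ⇒  d = (64I/π)^(1/4) = (64×7.056×10^6/π)^(1/4) = 109 mm

d ≈ 109 mm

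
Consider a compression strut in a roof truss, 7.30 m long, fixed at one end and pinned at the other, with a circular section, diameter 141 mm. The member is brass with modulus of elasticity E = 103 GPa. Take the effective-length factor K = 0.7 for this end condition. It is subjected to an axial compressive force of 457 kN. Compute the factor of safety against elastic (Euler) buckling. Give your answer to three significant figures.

I = πd⁴/64 = π×141⁴/64 = 1.940×10^7 mm⁴
I = 1.940×10^7 mm⁴ = 1.940×10^-5 m⁴
Effective length L_e = K·L = 0.7 × 7.30 = 5.110 m
P_cr = π²EI / L_e² = π² × 103×10⁹ × 1.940×10^-5 / 5.110² = 7.553×10^5 N
Factor of safety n = P_cr / P = 755.34 / 457 = 1.65

n ≈ 1.65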